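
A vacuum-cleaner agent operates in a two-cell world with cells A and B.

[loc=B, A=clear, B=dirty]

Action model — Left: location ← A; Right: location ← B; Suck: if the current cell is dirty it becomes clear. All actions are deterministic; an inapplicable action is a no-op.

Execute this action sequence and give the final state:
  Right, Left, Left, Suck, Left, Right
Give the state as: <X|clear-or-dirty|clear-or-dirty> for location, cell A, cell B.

Right (#1): <B|clear|dirty>
Left (#2): <A|clear|dirty>
Left (#3): <A|clear|dirty>
Suck (#4): <A|clear|dirty>
Left (#5): <A|clear|dirty>
Right (#6): <B|clear|dirty>

<B|clear|dirty>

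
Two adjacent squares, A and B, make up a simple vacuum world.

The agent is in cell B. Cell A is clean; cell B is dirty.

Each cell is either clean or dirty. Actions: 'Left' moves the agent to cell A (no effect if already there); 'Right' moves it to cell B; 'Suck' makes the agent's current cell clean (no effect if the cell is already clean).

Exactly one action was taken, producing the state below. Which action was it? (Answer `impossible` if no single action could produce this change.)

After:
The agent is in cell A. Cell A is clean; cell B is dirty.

try  Left: <A|clean|dirty>  ← match
try Right: <B|clean|dirty>
try  Suck: <B|clean|clean>

Left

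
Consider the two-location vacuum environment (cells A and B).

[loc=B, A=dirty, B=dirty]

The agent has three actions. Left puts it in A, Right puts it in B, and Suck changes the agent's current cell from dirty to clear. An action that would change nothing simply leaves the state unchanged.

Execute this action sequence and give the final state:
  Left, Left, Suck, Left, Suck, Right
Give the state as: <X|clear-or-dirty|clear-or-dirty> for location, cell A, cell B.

<B|clear|dirty>

t=1 Left ⇒ <A|dirty|dirty>
t=2 Left ⇒ <A|dirty|dirty>
t=3 Suck ⇒ <A|clear|dirty>
t=4 Left ⇒ <A|clear|dirty>
t=5 Suck ⇒ <A|clear|dirty>
t=6 Right ⇒ <B|clear|dirty>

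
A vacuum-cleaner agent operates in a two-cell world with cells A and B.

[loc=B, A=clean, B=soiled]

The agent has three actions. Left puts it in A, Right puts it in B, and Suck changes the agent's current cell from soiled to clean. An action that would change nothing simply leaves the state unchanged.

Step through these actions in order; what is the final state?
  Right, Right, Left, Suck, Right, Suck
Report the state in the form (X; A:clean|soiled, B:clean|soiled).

(B; A:clean, B:clean)

1) do Right; now (B; A:clean, B:soiled)
2) do Right; now (B; A:clean, B:soiled)
3) do Left; now (A; A:clean, B:soiled)
4) do Suck; now (A; A:clean, B:soiled)
5) do Right; now (B; A:clean, B:soiled)
6) do Suck; now (B; A:clean, B:clean)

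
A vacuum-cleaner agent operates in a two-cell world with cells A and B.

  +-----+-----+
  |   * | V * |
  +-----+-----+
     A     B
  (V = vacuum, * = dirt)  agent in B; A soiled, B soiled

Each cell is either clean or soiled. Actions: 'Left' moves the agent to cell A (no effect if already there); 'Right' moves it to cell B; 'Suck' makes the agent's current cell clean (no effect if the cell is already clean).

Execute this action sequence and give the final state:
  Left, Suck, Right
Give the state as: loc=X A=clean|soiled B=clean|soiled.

loc=B A=clean B=soiled

[1] after Left: loc=A A=soiled B=soiled
[2] after Suck: loc=A A=clean B=soiled
[3] after Right: loc=B A=clean B=soiled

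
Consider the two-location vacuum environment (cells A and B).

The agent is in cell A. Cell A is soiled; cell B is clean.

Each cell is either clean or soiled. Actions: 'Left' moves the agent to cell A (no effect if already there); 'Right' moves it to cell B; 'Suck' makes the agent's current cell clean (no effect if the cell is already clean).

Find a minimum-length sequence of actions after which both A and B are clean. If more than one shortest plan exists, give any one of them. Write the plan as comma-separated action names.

Suck

step 1/1 (Suck): <A|clean|clean>
min 1: A is soiled, one Suck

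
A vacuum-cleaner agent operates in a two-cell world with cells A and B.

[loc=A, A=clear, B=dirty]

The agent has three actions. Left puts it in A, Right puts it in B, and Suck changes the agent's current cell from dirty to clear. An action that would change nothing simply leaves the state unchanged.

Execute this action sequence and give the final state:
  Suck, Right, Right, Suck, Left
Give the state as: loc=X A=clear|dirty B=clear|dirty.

loc=A A=clear B=clear

Suck (#1): loc=A A=clear B=dirty
Right (#2): loc=B A=clear B=dirty
Right (#3): loc=B A=clear B=dirty
Suck (#4): loc=B A=clear B=clear
Left (#5): loc=A A=clear B=clear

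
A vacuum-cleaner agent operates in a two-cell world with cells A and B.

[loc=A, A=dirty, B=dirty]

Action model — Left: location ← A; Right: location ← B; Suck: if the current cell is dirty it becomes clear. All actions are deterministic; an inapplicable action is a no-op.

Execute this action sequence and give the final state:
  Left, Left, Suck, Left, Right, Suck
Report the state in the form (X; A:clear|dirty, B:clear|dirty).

(B; A:clear, B:clear)

Left (#1): (A; A:dirty, B:dirty)
Left (#2): (A; A:dirty, B:dirty)
Suck (#3): (A; A:clear, B:dirty)
Left (#4): (A; A:clear, B:dirty)
Right (#5): (B; A:clear, B:dirty)
Suck (#6): (B; A:clear, B:clear)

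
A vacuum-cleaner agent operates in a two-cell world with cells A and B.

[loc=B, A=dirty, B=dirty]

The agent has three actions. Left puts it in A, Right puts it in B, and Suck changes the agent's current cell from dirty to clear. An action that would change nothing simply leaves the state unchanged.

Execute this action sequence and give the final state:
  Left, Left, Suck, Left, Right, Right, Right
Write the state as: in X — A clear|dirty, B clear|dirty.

in B — A clear, B dirty

step 1/7 (Left): in A — A dirty, B dirty
step 2/7 (Left): in A — A dirty, B dirty
step 3/7 (Suck): in A — A clear, B dirty
step 4/7 (Left): in A — A clear, B dirty
step 5/7 (Right): in B — A clear, B dirty
step 6/7 (Right): in B — A clear, B dirty
step 7/7 (Right): in B — A clear, B dirty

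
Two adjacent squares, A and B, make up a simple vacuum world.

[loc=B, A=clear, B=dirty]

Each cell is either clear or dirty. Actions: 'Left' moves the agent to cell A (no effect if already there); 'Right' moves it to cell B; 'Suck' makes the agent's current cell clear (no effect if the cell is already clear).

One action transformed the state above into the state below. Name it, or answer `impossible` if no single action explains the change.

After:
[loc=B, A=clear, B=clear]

try  Left: loc=A A=clear B=dirty
try Right: loc=B A=clear B=dirty
try  Suck: loc=B A=clear B=clear  ← match

Suck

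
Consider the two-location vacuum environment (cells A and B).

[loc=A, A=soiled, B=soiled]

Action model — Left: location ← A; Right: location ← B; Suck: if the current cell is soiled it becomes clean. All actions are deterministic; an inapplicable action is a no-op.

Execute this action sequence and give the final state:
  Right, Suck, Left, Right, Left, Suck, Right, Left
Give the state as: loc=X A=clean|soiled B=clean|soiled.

t=1 Right ⇒ loc=B A=soiled B=soiled
t=2 Suck ⇒ loc=B A=soiled B=clean
t=3 Left ⇒ loc=A A=soiled B=clean
t=4 Right ⇒ loc=B A=soiled B=clean
t=5 Left ⇒ loc=A A=soiled B=clean
t=6 Suck ⇒ loc=A A=clean B=clean
t=7 Right ⇒ loc=B A=clean B=clean
t=8 Left ⇒ loc=A A=clean B=clean

loc=A A=clean B=clean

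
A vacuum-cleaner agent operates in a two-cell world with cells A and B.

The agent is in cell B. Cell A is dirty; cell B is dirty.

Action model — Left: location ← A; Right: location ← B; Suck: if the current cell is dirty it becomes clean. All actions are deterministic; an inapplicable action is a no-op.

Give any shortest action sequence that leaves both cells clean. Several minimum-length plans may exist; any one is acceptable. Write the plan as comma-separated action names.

1) do Suck; now <B|dirty|clean>
2) do Left; now <A|dirty|clean>
3) do Suck; now <A|clean|clean>
min 3: Suck B + move + Suck A

Suck, Left, Suck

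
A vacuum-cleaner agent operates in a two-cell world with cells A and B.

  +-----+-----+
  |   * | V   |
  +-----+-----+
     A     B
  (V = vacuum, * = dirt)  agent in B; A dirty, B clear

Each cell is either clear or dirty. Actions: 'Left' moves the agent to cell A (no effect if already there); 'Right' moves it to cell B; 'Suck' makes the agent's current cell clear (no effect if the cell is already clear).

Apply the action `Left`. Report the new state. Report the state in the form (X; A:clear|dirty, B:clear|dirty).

start: (B; A:dirty, B:clear)
step 1/1 (Left): (A; A:dirty, B:clear)

(A; A:dirty, B:clear)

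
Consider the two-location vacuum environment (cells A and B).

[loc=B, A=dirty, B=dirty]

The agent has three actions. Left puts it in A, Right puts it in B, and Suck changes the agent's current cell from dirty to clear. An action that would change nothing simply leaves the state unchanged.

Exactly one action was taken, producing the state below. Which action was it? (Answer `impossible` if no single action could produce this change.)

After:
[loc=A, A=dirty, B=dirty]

try  Left: (A; A:dirty, B:dirty)  ← match
try Right: (B; A:dirty, B:dirty)
try  Suck: (B; A:dirty, B:clear)

Left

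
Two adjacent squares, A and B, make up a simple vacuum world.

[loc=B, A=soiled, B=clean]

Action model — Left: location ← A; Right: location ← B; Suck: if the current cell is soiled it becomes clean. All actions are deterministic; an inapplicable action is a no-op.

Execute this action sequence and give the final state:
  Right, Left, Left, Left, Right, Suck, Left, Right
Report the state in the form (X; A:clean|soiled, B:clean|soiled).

(B; A:soiled, B:clean)

step 1/8 (Right): (B; A:soiled, B:clean)
step 2/8 (Left): (A; A:soiled, B:clean)
step 3/8 (Left): (A; A:soiled, B:clean)
step 4/8 (Left): (A; A:soiled, B:clean)
step 5/8 (Right): (B; A:soiled, B:clean)
step 6/8 (Suck): (B; A:soiled, B:clean)
step 7/8 (Left): (A; A:soiled, B:clean)
step 8/8 (Right): (B; A:soiled, B:clean)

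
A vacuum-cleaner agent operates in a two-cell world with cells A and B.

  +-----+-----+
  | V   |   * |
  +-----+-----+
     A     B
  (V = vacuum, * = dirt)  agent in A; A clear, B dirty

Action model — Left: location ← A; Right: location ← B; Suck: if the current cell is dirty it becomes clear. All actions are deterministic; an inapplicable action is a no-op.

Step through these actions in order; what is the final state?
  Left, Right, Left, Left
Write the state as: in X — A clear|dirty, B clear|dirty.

1) do Left; now in A — A clear, B dirty
2) do Right; now in B — A clear, B dirty
3) do Left; now in A — A clear, B dirty
4) do Left; now in A — A clear, B dirty

in A — A clear, B dirty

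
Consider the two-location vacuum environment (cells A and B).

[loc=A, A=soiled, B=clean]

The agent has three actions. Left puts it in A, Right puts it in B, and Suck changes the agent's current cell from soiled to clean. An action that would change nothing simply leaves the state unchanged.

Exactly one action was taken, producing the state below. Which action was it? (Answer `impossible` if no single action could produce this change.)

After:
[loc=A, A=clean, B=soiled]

impossible

try  Left: loc=A A=soiled B=clean
try Right: loc=B A=soiled B=clean
try  Suck: loc=A A=clean B=clean
no single action produces the after-state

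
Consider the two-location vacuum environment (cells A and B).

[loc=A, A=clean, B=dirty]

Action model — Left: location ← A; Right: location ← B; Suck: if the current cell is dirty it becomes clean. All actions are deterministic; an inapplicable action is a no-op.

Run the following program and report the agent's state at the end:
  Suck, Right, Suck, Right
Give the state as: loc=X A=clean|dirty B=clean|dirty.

1) do Suck; now loc=A A=clean B=dirty
2) do Right; now loc=B A=clean B=dirty
3) do Suck; now loc=B A=clean B=clean
4) do Right; now loc=B A=clean B=clean

loc=B A=clean B=clean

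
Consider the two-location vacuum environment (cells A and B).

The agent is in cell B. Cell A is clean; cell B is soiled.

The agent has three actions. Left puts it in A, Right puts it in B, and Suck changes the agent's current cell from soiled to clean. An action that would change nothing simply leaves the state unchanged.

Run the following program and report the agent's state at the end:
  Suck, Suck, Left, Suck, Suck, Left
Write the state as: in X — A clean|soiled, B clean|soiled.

Suck (#1): in B — A clean, B clean
Suck (#2): in B — A clean, B clean
Left (#3): in A — A clean, B clean
Suck (#4): in A — A clean, B clean
Suck (#5): in A — A clean, B clean
Left (#6): in A — A clean, B clean

in A — A clean, B clean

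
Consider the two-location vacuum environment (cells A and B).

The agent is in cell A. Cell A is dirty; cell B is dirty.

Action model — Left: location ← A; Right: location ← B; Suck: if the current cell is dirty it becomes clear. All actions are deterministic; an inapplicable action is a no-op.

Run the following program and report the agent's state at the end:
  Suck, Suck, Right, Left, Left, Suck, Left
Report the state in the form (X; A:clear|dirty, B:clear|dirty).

(A; A:clear, B:dirty)

t=1 Suck ⇒ (A; A:clear, B:dirty)
t=2 Suck ⇒ (A; A:clear, B:dirty)
t=3 Right ⇒ (B; A:clear, B:dirty)
t=4 Left ⇒ (A; A:clear, B:dirty)
t=5 Left ⇒ (A; A:clear, B:dirty)
t=6 Suck ⇒ (A; A:clear, B:dirty)
t=7 Left ⇒ (A; A:clear, B:dirty)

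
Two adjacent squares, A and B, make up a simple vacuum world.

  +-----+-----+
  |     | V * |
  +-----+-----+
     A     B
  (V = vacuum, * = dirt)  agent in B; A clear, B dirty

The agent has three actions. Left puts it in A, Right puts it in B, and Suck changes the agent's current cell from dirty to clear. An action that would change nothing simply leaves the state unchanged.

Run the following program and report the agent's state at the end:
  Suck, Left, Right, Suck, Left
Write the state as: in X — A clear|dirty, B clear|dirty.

1. Suck → in B — A clear, B clear
2. Left → in A — A clear, B clear
3. Right → in B — A clear, B clear
4. Suck → in B — A clear, B clear
5. Left → in A — A clear, B clear

in A — A clear, B clear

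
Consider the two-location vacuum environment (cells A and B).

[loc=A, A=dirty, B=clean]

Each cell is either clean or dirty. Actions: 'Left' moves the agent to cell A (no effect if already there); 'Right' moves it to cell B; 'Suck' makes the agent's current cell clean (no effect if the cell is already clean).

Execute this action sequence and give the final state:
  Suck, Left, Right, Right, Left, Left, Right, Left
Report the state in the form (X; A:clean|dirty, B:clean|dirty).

t=1 Suck ⇒ (A; A:clean, B:clean)
t=2 Left ⇒ (A; A:clean, B:clean)
t=3 Right ⇒ (B; A:clean, B:clean)
t=4 Right ⇒ (B; A:clean, B:clean)
t=5 Left ⇒ (A; A:clean, B:clean)
t=6 Left ⇒ (A; A:clean, B:clean)
t=7 Right ⇒ (B; A:clean, B:clean)
t=8 Left ⇒ (A; A:clean, B:clean)

(A; A:clean, B:clean)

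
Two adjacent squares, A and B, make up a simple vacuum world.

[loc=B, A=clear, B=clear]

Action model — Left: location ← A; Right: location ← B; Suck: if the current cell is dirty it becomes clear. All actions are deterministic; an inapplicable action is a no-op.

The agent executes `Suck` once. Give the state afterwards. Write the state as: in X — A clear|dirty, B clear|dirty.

in B — A clear, B clear

start: in B — A clear, B clear
1. Suck → in B — A clear, B clear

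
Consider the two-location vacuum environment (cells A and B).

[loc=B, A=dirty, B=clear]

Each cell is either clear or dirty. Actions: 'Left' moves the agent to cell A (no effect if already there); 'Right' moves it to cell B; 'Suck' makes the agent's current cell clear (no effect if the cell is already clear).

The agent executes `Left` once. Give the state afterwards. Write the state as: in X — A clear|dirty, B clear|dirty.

start: in B — A dirty, B clear
step 1/1 (Left): in A — A dirty, B clear

in A — A dirty, B clear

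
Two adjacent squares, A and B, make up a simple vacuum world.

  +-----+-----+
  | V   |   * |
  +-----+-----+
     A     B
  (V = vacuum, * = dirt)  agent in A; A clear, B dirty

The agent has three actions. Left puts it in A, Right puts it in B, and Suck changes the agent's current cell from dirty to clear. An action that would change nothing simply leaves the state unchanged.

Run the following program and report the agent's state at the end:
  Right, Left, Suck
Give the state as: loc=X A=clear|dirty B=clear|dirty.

Right (#1): loc=B A=clear B=dirty
Left (#2): loc=A A=clear B=dirty
Suck (#3): loc=A A=clear B=dirty

loc=A A=clear B=dirty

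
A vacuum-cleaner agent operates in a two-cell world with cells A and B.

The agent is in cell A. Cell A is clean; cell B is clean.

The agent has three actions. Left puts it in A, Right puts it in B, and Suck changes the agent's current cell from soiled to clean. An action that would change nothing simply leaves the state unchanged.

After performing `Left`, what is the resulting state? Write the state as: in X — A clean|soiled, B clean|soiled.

start: in A — A clean, B clean
step 1/1 (Left): in A — A clean, B clean

in A — A clean, B clean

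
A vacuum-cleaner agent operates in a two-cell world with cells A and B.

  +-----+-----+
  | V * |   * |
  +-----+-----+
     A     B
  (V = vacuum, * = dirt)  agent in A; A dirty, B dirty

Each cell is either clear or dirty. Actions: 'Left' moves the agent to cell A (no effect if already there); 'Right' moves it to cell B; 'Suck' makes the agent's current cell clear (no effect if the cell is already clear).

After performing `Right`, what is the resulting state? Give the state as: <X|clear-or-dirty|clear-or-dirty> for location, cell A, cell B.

start: <A|dirty|dirty>
[1] after Right: <B|dirty|dirty>

<B|dirty|dirty>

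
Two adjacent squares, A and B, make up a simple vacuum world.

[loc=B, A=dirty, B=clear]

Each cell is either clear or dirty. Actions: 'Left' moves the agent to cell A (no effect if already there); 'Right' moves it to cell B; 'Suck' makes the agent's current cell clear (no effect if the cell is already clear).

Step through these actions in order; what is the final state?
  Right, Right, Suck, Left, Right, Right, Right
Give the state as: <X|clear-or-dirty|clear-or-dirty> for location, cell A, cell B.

[1] after Right: <B|dirty|clear>
[2] after Right: <B|dirty|clear>
[3] after Suck: <B|dirty|clear>
[4] after Left: <A|dirty|clear>
[5] after Right: <B|dirty|clear>
[6] after Right: <B|dirty|clear>
[7] after Right: <B|dirty|clear>

<B|dirty|clear>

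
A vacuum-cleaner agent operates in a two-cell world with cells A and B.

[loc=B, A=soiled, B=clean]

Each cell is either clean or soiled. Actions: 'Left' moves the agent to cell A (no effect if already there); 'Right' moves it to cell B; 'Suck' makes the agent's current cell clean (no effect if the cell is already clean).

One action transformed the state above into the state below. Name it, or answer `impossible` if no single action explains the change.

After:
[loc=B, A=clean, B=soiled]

try  Left: loc=A A=soiled B=clean
try Right: loc=B A=soiled B=clean
try  Suck: loc=B A=soiled B=clean
no single action produces the after-state

impossible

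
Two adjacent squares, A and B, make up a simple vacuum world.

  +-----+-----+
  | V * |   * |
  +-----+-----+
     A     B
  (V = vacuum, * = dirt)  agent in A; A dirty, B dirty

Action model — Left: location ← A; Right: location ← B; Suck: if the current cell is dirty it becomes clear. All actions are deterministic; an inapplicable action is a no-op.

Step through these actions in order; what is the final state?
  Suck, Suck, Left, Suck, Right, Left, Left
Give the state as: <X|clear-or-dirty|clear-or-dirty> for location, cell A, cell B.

<A|clear|dirty>

t=1 Suck ⇒ <A|clear|dirty>
t=2 Suck ⇒ <A|clear|dirty>
t=3 Left ⇒ <A|clear|dirty>
t=4 Suck ⇒ <A|clear|dirty>
t=5 Right ⇒ <B|clear|dirty>
t=6 Left ⇒ <A|clear|dirty>
t=7 Left ⇒ <A|clear|dirty>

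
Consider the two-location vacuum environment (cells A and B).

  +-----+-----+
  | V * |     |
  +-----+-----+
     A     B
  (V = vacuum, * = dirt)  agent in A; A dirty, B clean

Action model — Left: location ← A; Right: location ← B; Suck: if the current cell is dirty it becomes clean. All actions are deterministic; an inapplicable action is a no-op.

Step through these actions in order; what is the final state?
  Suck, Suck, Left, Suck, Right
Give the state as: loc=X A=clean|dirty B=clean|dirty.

loc=B A=clean B=clean

step 1/5 (Suck): loc=A A=clean B=clean
step 2/5 (Suck): loc=A A=clean B=clean
step 3/5 (Left): loc=A A=clean B=clean
step 4/5 (Suck): loc=A A=clean B=clean
step 5/5 (Right): loc=B A=clean B=clean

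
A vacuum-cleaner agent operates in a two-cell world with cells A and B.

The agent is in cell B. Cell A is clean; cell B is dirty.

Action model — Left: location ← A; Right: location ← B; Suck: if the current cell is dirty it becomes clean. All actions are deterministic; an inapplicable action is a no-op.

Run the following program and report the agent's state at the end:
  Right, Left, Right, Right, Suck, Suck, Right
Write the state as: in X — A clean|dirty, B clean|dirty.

in B — A clean, B clean

1. Right → in B — A clean, B dirty
2. Left → in A — A clean, B dirty
3. Right → in B — A clean, B dirty
4. Right → in B — A clean, B dirty
5. Suck → in B — A clean, B clean
6. Suck → in B — A clean, B clean
7. Right → in B — A clean, B clean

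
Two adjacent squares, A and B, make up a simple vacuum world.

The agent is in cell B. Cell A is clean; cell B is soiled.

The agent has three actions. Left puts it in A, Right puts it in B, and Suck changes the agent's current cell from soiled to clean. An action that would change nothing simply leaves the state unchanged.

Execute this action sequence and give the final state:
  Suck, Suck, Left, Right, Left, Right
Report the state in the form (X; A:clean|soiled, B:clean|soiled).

1) do Suck; now (B; A:clean, B:clean)
2) do Suck; now (B; A:clean, B:clean)
3) do Left; now (A; A:clean, B:clean)
4) do Right; now (B; A:clean, B:clean)
5) do Left; now (A; A:clean, B:clean)
6) do Right; now (B; A:clean, B:clean)

(B; A:clean, B:clean)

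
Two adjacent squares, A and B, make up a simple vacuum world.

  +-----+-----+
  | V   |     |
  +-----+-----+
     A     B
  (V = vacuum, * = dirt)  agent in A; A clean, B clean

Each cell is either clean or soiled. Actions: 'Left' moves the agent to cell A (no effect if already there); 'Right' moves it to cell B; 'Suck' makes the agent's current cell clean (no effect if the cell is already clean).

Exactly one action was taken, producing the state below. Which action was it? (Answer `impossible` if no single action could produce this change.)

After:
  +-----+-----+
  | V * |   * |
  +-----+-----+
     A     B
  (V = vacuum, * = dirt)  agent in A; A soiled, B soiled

try  Left: in A — A clean, B clean
try Right: in B — A clean, B clean
try  Suck: in A — A clean, B clean
no single action produces the after-state

impossible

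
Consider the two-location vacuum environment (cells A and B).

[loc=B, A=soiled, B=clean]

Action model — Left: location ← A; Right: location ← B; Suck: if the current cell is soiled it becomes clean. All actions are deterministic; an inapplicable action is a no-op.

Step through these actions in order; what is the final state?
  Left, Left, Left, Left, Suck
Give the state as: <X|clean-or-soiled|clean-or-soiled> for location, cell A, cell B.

[1] after Left: <A|soiled|clean>
[2] after Left: <A|soiled|clean>
[3] after Left: <A|soiled|clean>
[4] after Left: <A|soiled|clean>
[5] after Suck: <A|clean|clean>

<A|clean|clean>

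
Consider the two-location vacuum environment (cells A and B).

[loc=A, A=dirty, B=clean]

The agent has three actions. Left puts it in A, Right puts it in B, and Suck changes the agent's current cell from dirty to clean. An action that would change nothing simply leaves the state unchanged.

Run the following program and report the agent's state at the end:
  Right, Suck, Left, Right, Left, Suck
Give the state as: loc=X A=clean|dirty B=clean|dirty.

loc=A A=clean B=clean

1) do Right; now loc=B A=dirty B=clean
2) do Suck; now loc=B A=dirty B=clean
3) do Left; now loc=A A=dirty B=clean
4) do Right; now loc=B A=dirty B=clean
5) do Left; now loc=A A=dirty B=clean
6) do Suck; now loc=A A=clean B=clean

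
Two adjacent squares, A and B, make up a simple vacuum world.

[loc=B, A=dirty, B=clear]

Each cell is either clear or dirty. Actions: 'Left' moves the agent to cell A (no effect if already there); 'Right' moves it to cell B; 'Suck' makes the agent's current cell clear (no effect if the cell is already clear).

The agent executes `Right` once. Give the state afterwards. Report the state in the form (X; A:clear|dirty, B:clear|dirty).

(B; A:dirty, B:clear)

start: (B; A:dirty, B:clear)
1) do Right; now (B; A:dirty, B:clear)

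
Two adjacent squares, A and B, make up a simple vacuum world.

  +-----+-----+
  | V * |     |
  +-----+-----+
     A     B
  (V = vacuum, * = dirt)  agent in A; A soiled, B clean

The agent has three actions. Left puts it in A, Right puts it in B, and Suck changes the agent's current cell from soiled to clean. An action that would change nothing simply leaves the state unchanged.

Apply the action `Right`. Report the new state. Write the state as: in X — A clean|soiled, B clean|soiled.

in B — A soiled, B clean

start: in A — A soiled, B clean
1. Right → in B — A soiled, B clean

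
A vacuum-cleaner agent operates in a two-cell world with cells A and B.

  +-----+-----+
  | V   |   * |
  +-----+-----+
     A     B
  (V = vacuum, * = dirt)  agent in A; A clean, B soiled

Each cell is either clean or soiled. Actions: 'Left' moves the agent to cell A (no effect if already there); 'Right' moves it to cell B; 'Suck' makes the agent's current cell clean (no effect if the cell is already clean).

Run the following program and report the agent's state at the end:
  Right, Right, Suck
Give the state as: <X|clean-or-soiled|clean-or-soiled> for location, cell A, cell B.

1. Right → <B|clean|soiled>
2. Right → <B|clean|soiled>
3. Suck → <B|clean|clean>

<B|clean|clean>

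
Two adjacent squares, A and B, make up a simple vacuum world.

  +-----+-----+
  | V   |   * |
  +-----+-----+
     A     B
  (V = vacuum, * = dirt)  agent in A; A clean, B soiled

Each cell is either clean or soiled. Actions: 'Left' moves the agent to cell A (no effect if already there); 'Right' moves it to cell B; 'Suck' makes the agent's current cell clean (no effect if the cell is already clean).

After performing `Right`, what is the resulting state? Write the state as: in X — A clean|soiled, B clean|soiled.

in B — A clean, B soiled

start: in A — A clean, B soiled
step 1/1 (Right): in B — A clean, B soiled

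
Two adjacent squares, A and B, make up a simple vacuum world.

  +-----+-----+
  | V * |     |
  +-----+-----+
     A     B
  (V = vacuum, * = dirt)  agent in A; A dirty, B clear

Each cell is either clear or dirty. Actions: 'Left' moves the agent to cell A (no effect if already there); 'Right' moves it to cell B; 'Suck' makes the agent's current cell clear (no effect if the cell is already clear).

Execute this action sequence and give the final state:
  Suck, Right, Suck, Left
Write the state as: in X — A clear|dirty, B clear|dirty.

Suck (#1): in A — A clear, B clear
Right (#2): in B — A clear, B clear
Suck (#3): in B — A clear, B clear
Left (#4): in A — A clear, B clear

in A — A clear, B clear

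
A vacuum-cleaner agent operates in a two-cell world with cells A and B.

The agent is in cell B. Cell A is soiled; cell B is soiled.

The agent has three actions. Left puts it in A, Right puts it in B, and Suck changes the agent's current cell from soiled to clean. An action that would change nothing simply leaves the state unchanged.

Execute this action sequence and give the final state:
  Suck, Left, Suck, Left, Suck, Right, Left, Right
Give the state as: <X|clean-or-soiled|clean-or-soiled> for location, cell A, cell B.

<B|clean|clean>

step 1/8 (Suck): <B|soiled|clean>
step 2/8 (Left): <A|soiled|clean>
step 3/8 (Suck): <A|clean|clean>
step 4/8 (Left): <A|clean|clean>
step 5/8 (Suck): <A|clean|clean>
step 6/8 (Right): <B|clean|clean>
step 7/8 (Left): <A|clean|clean>
step 8/8 (Right): <B|clean|clean>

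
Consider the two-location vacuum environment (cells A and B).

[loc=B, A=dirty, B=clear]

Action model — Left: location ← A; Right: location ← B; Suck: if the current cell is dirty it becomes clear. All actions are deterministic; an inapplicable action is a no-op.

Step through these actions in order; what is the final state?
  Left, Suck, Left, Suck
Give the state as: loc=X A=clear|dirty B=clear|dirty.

1) do Left; now loc=A A=dirty B=clear
2) do Suck; now loc=A A=clear B=clear
3) do Left; now loc=A A=clear B=clear
4) do Suck; now loc=A A=clear B=clear

loc=A A=clear B=clear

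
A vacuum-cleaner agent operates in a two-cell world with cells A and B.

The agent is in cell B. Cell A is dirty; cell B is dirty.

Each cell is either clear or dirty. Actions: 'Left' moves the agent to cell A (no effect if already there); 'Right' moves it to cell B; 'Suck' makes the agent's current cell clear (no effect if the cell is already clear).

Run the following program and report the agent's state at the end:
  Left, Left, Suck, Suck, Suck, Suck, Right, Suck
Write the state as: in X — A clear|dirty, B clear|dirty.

1) do Left; now in A — A dirty, B dirty
2) do Left; now in A — A dirty, B dirty
3) do Suck; now in A — A clear, B dirty
4) do Suck; now in A — A clear, B dirty
5) do Suck; now in A — A clear, B dirty
6) do Suck; now in A — A clear, B dirty
7) do Right; now in B — A clear, B dirty
8) do Suck; now in B — A clear, B clear

in B — A clear, B clear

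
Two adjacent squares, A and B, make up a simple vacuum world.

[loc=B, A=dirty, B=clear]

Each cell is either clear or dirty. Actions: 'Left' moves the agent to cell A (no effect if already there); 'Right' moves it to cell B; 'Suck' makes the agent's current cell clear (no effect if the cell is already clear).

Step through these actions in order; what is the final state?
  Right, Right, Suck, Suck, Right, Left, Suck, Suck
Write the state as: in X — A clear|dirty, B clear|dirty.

in A — A clear, B clear

1. Right → in B — A dirty, B clear
2. Right → in B — A dirty, B clear
3. Suck → in B — A dirty, B clear
4. Suck → in B — A dirty, B clear
5. Right → in B — A dirty, B clear
6. Left → in A — A dirty, B clear
7. Suck → in A — A clear, B clear
8. Suck → in A — A clear, B clear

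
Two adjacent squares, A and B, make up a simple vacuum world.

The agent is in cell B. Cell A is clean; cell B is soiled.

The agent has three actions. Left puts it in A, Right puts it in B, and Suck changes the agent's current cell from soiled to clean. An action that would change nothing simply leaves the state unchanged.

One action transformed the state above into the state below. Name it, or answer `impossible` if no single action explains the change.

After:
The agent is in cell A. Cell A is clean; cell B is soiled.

Left

try  Left: (A; A:clean, B:soiled)  ← match
try Right: (B; A:clean, B:soiled)
try  Suck: (B; A:clean, B:clean)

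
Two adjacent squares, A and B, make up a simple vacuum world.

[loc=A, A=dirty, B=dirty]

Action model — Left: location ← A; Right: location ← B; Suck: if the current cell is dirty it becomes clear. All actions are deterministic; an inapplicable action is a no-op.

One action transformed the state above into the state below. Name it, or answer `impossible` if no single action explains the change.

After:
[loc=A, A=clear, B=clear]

try  Left: <A|dirty|dirty>
try Right: <B|dirty|dirty>
try  Suck: <A|clear|dirty>
no single action produces the after-state

impossible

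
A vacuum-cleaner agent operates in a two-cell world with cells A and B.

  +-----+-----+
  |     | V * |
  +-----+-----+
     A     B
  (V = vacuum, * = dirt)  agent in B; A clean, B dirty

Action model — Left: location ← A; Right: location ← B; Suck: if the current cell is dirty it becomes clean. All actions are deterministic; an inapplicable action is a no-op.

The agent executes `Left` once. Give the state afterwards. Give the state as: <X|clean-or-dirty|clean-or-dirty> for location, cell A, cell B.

start: <B|clean|dirty>
t=1 Left ⇒ <A|clean|dirty>

<A|clean|dirty>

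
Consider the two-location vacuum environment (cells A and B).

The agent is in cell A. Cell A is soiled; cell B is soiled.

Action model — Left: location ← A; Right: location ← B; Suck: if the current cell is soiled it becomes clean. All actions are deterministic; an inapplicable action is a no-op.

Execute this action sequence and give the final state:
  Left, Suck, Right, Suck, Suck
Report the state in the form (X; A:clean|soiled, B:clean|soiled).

(B; A:clean, B:clean)

1) do Left; now (A; A:soiled, B:soiled)
2) do Suck; now (A; A:clean, B:soiled)
3) do Right; now (B; A:clean, B:soiled)
4) do Suck; now (B; A:clean, B:clean)
5) do Suck; now (B; A:clean, B:clean)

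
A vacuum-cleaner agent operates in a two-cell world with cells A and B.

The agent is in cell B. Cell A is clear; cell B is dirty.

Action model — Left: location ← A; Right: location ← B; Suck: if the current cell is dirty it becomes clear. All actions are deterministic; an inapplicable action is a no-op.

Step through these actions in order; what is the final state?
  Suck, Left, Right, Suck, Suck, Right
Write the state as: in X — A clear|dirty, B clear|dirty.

in B — A clear, B clear

step 1/6 (Suck): in B — A clear, B clear
step 2/6 (Left): in A — A clear, B clear
step 3/6 (Right): in B — A clear, B clear
step 4/6 (Suck): in B — A clear, B clear
step 5/6 (Suck): in B — A clear, B clear
step 6/6 (Right): in B — A clear, B clear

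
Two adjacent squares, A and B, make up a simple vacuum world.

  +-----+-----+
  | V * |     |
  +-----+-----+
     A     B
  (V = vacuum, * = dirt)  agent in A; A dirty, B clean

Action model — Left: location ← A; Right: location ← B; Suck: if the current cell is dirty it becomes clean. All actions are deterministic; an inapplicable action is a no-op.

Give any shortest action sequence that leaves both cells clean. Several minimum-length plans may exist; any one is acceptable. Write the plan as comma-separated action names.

step 1/1 (Suck): (A; A:clean, B:clean)
min 1: A is dirty, one Suck

Suck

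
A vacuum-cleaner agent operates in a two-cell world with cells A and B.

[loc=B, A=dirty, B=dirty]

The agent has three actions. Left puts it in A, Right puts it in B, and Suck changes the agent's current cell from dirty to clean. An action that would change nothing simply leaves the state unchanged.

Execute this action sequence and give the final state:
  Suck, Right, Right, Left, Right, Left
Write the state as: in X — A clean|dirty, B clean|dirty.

Suck (#1): in B — A dirty, B clean
Right (#2): in B — A dirty, B clean
Right (#3): in B — A dirty, B clean
Left (#4): in A — A dirty, B clean
Right (#5): in B — A dirty, B clean
Left (#6): in A — A dirty, B clean

in A — A dirty, B clean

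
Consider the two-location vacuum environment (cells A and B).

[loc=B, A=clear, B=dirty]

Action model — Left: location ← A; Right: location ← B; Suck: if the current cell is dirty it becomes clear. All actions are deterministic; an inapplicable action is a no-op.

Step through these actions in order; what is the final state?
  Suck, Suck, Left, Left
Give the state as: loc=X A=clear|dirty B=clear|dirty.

loc=A A=clear B=clear

t=1 Suck ⇒ loc=B A=clear B=clear
t=2 Suck ⇒ loc=B A=clear B=clear
t=3 Left ⇒ loc=A A=clear B=clear
t=4 Left ⇒ loc=A A=clear B=clear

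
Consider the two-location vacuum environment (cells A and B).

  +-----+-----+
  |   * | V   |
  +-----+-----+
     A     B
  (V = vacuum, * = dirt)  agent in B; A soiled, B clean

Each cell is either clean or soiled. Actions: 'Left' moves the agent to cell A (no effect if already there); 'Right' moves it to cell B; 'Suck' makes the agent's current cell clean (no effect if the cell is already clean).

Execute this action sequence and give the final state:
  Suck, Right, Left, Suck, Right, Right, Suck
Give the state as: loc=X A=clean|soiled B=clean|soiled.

t=1 Suck ⇒ loc=B A=soiled B=clean
t=2 Right ⇒ loc=B A=soiled B=clean
t=3 Left ⇒ loc=A A=soiled B=clean
t=4 Suck ⇒ loc=A A=clean B=clean
t=5 Right ⇒ loc=B A=clean B=clean
t=6 Right ⇒ loc=B A=clean B=clean
t=7 Suck ⇒ loc=B A=clean B=clean

loc=B A=clean B=clean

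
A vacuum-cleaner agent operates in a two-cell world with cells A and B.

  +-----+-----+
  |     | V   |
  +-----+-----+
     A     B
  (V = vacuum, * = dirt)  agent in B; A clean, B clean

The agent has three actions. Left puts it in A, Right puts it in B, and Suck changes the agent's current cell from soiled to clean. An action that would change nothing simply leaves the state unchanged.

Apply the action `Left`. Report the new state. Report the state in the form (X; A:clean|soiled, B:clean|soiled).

(A; A:clean, B:clean)

start: (B; A:clean, B:clean)
t=1 Left ⇒ (A; A:clean, B:clean)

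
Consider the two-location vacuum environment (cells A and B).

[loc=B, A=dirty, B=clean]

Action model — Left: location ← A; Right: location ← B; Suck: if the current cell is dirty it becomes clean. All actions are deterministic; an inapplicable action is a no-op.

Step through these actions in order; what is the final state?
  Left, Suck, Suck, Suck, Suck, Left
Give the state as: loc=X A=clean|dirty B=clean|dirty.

step 1/6 (Left): loc=A A=dirty B=clean
step 2/6 (Suck): loc=A A=clean B=clean
step 3/6 (Suck): loc=A A=clean B=clean
step 4/6 (Suck): loc=A A=clean B=clean
step 5/6 (Suck): loc=A A=clean B=clean
step 6/6 (Left): loc=A A=clean B=clean

loc=A A=clean B=clean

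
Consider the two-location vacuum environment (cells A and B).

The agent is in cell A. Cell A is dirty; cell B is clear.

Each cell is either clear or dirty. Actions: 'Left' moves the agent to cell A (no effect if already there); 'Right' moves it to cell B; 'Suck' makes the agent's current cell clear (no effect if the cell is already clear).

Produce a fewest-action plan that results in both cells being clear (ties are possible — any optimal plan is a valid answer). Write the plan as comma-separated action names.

1) do Suck; now (A; A:clear, B:clear)
min 1: A is dirty, one Suck

Suck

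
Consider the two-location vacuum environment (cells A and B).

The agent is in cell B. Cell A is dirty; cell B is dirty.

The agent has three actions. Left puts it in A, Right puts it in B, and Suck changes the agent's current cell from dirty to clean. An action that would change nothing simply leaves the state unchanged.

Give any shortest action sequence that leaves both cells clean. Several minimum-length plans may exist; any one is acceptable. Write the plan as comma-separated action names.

Suck, Left, Suck

1. Suck → in B — A dirty, B clean
2. Left → in A — A dirty, B clean
3. Suck → in A — A clean, B clean
min 3: Suck B + move + Suck A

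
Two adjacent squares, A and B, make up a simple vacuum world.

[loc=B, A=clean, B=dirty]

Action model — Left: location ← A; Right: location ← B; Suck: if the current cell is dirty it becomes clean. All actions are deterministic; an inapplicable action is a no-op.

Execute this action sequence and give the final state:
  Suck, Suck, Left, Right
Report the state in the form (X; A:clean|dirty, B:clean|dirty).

t=1 Suck ⇒ (B; A:clean, B:clean)
t=2 Suck ⇒ (B; A:clean, B:clean)
t=3 Left ⇒ (A; A:clean, B:clean)
t=4 Right ⇒ (B; A:clean, B:clean)

(B; A:clean, B:clean)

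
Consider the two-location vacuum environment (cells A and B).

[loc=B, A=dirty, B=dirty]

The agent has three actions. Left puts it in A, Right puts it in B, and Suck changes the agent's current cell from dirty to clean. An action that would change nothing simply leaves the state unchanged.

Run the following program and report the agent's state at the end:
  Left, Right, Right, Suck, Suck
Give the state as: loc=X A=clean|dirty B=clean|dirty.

loc=B A=dirty B=clean

Left (#1): loc=A A=dirty B=dirty
Right (#2): loc=B A=dirty B=dirty
Right (#3): loc=B A=dirty B=dirty
Suck (#4): loc=B A=dirty B=clean
Suck (#5): loc=B A=dirty B=clean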